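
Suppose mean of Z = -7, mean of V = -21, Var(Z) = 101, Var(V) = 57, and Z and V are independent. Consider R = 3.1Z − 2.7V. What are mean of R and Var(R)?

mean of R = 35, Var(R) = 1386.14

mean of R = 3.1·mean of Z + (-2.7)·mean of V = 3.1·(-7) + (-2.7)·(-21) = 35.
Var(R) = a²·Var(Z) + b²·Var(V) + 2ab·covariance of Z and V with a = 3.1, b = -2.7.
Independence gives covariance of Z and V = 0.
= 3.1²·101 + (-2.7)²·57 + 2·3.1·(-2.7)·0
= 970.61 + 415.53 + 0 = 1386.14.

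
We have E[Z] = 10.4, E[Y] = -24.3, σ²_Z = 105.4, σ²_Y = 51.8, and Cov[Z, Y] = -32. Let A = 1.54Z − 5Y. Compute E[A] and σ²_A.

E[A] = 1.54·E[Z] + (-5)·E[Y] = 1.54·10.4 + (-5)·(-24.3) = 137.516.
σ²_A = a²·σ²_Z + b²·σ²_Y + 2ab·Cov[Z, Y] with a = 1.54, b = -5.
= 1.54²·105.4 + (-5)²·51.8 + 2·1.54·(-5)·(-32)
= 249.96664 + 1295 + 492.8 = 2037.76664.

E[A] = 137.516, σ²_A = 2037.76664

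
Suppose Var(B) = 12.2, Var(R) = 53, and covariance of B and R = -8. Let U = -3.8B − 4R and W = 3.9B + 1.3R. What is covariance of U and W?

By bilinearity, covariance of U and W = ac·Var(B) + bd·Var(R) + (ad+bc)·covariance of B and R, with a=-3.8, b=-4, c=3.9, d=1.3.
ac·Var(B) = (-3.8)·3.9·12.2 = -180.804
bd·Var(R) = (-4)·1.3·53 = -275.6
(ad+bc)·covariance of B and R = (-20.54)·(-8) = 164.32
covariance of U and W = -180.804 + (-275.6) + 164.32 = -292.084.

covariance of U and W = -292.084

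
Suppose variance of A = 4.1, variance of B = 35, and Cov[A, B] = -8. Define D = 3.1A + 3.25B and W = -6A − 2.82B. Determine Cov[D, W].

Cov[D, W] = -171.099

By bilinearity, Cov[D, W] = ac·variance of A + bd·variance of B + (ad+bc)·Cov[A, B], with a=3.1, b=3.25, c=-6, d=-2.82.
ac·variance of A = 3.1·(-6)·4.1 = -76.26
bd·variance of B = 3.25·(-2.82)·35 = -320.775
(ad+bc)·Cov[A, B] = (-28.242)·(-8) = 225.936
Cov[D, W] = -76.26 + (-320.775) + 225.936 = -171.099.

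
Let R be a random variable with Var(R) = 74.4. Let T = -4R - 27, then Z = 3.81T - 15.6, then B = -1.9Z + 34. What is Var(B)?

Var(T) = (-4)²·74.4 = 1190.4.
Var(Z) = 3.81²·1190.4 = 17279.96544.
Var(B) = (-1.9)²·17279.96544 = 62380.6752384.

Var(B) = 62380.6752384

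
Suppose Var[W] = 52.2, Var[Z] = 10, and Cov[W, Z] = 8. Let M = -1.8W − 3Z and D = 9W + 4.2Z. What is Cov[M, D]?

Cov[M, D] = -1248.12

By bilinearity, Cov[M, D] = ac·Var[W] + bd·Var[Z] + (ad+bc)·Cov[W, Z], with a=-1.8, b=-3, c=9, d=4.2.
ac·Var[W] = (-1.8)·9·52.2 = -845.64
bd·Var[Z] = (-3)·4.2·10 = -126
(ad+bc)·Cov[W, Z] = (-34.56)·8 = -276.48
Cov[M, D] = -845.64 + (-126) + (-276.48) = -1248.12.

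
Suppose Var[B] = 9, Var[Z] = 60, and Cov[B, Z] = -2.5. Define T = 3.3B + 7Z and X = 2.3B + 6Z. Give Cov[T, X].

By bilinearity, Cov[T, X] = ac·Var[B] + bd·Var[Z] + (ad+bc)·Cov[B, Z], with a=3.3, b=7, c=2.3, d=6.
ac·Var[B] = 3.3·2.3·9 = 68.31
bd·Var[Z] = 7·6·60 = 2520
(ad+bc)·Cov[B, Z] = (35.9)·(-2.5) = -89.75
Cov[T, X] = 68.31 + 2520 + (-89.75) = 2498.56.

Cov[T, X] = 2498.56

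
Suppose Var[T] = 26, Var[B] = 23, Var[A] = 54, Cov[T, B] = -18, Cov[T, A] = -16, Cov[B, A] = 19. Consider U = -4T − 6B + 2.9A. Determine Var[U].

Var[U] = 544.14

Var[U] = a²·Var[T] + b²·Var[B] + c²·Var[A] + 2ab·Cov[T, B] + 2ac·Cov[T, A] + 2bc·Cov[B, A], with a = -4, b = -6, c = 2.9.
= 416 + 828 + 454.14 + (-864) + 371.2 + (-661.2)
= 544.14.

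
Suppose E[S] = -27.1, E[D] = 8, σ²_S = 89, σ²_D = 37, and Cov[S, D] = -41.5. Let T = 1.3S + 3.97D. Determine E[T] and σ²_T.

E[T] = 1.3·E[S] + 3.97·E[D] = 1.3·(-27.1) + 3.97·8 = -3.47.
σ²_T = a²·σ²_S + b²·σ²_D + 2ab·Cov[S, D] with a = 1.3, b = 3.97.
= 1.3²·89 + 3.97²·37 + 2·1.3·3.97·(-41.5)
= 150.41 + 583.1533 + (-428.363) = 305.2003.

E[T] = -3.47, σ²_T = 305.2003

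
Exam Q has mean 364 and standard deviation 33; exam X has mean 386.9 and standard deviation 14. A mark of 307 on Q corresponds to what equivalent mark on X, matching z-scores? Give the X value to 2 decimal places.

z = (307 − 364)/33 ≈ -1.7273.
X = 386.9 + z·14 = 386.9 + (307 − 364)·14/33 ≈ 362.72.

X = 362.72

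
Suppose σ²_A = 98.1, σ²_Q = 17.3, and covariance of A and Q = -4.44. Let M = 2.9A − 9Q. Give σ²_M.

σ²_M = 2458.089

σ²_M = a²·σ²_A + b²·σ²_Q + 2ab·covariance of A and Q with a = 2.9, b = -9.
= 2.9²·98.1 + (-9)²·17.3 + 2·2.9·(-9)·(-4.44)
= 825.021 + 1401.3 + 231.768 = 2458.089.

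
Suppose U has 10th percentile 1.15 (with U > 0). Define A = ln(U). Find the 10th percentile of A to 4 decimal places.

ln(U) is increasing, so P_{10}(A) = g(P_{10}(U)) ≈ 0.1398.

10th percentile of A = 0.1398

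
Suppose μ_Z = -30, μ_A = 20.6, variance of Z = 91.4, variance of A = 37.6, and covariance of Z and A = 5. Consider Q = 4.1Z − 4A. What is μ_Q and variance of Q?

μ_Q = -205.4, variance of Q = 1974.034

μ_Q = 4.1·μ_Z + (-4)·μ_A = 4.1·(-30) + (-4)·20.6 = -205.4.
variance of Q = a²·variance of Z + b²·variance of A + 2ab·covariance of Z and A with a = 4.1, b = -4.
= 4.1²·91.4 + (-4)²·37.6 + 2·4.1·(-4)·5
= 1536.434 + 601.6 + (-164) = 1974.034.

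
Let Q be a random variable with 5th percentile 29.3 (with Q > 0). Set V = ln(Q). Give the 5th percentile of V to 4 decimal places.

ln(Q) is increasing, so P_{5}(V) = g(P_{5}(Q)) ≈ 3.3776.

5th percentile of V = 3.3776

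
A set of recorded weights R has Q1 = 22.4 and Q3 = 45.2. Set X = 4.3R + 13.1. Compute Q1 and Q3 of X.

a = 4.3 > 0: Q1(X) = a·Q1(R)+b = 109.42, Q3(X) = a·Q3(R)+b = 207.46.

Q1(X) = 109.42, Q3(X) = 207.46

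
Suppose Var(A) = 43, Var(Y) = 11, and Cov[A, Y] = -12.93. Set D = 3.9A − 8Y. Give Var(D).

Var(D) = 2164.862

Var(D) = a²·Var(A) + b²·Var(Y) + 2ab·Cov[A, Y] with a = 3.9, b = -8.
= 3.9²·43 + (-8)²·11 + 2·3.9·(-8)·(-12.93)
= 654.03 + 704 + 806.832 = 2164.862.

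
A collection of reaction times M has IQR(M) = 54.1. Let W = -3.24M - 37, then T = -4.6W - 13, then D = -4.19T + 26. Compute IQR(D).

IQR(D) = 3378.423816

IQR(W) = |-3.24|·54.1 = 175.284.
IQR(T) = |-4.6|·175.284 = 806.3064.
IQR(D) = |-4.19|·806.3064 = 3378.423816.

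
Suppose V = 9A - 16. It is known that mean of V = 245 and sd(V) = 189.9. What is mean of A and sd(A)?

From V = 9A - 16: mean of V = a·mean of A + b, so mean of A = (mean of V − b)/a = (245 − (-16))/9 = 29.
sd(V) = |a|·sd(A), so sd(A) = 189.9/|9| = 21.1.

mean of A = 29, sd(A) = 21.1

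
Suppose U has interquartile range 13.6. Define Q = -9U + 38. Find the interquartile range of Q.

IQR(Q) = 122.4

Under Q = aU + b, IQR(Q) = |a|·IQR(U) = |-9|·13.6 = 122.4 (shifts cancel; spread scales by |a|).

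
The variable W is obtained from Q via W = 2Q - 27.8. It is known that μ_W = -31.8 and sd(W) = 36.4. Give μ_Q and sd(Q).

From W = 2Q - 27.8: μ_W = a·μ_Q + b, so μ_Q = (μ_W − b)/a = (-31.8 − (-27.8))/2 = -2.
sd(W) = |a|·sd(Q), so sd(Q) = 36.4/|2| = 18.2.

μ_Q = -2, sd(Q) = 18.2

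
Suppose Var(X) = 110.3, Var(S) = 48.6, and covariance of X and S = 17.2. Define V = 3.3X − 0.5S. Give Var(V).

Var(V) = a²·Var(X) + b²·Var(S) + 2ab·covariance of X and S with a = 3.3, b = -0.5.
= 3.3²·110.3 + (-0.5)²·48.6 + 2·3.3·(-0.5)·17.2
= 1201.167 + 12.15 + (-56.76) = 1156.557.

Var(V) = 1156.557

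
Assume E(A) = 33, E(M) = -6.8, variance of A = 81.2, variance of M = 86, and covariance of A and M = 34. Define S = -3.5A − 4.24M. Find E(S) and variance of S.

E(S) = (-3.5)·E(A) + (-4.24)·E(M) = (-3.5)·33 + (-4.24)·(-6.8) = -86.668.
variance of S = a²·variance of A + b²·variance of M + 2ab·covariance of A and M with a = -3.5, b = -4.24.
= (-3.5)²·81.2 + (-4.24)²·86 + 2·(-3.5)·(-4.24)·34
= 994.7 + 1546.0736 + 1009.12 = 3549.8936.

E(S) = -86.668, variance of S = 3549.8936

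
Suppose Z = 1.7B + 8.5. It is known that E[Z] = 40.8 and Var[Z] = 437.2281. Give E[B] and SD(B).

E[B] = 19, SD(B) = 12.3

From Z = 1.7B + 8.5: E[Z] = a·E[B] + b, so E[B] = (E[Z] − b)/a = (40.8 − 8.5)/1.7 = 19.
SD(Z) = √437.2281 = 20.91.
SD(Z) = |a|·SD(B), so SD(B) = 20.91/|1.7| = 12.3.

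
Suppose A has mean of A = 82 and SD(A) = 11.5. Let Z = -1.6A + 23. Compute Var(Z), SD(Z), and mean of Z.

Var(Z) = 338.56, SD(Z) = 18.4, mean of Z = -108.2

Z = -1.6A + 23 is linear with a = -1.6, b = 23.
Var(A) = 11.5² = 132.25.
Var(Z) = a²·Var(A) = (-1.6)²·132.25 = 338.56 (the additive constant 23 does not affect variance).
SD(Z) = |a|·SD(A) = |-1.6|·11.5 = 18.4.
mean of Z = a·mean of A + b = (-1.6)·82 + 23 = -108.2.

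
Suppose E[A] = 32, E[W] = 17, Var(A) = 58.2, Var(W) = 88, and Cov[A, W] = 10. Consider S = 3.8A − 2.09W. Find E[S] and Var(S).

E[S] = 3.8·E[A] + (-2.09)·E[W] = 3.8·32 + (-2.09)·17 = 86.07.
Var(S) = a²·Var(A) + b²·Var(W) + 2ab·Cov[A, W] with a = 3.8, b = -2.09.
= 3.8²·58.2 + (-2.09)²·88 + 2·3.8·(-2.09)·10
= 840.408 + 384.3928 + (-158.84) = 1065.9608.

E[S] = 86.07, Var(S) = 1065.9608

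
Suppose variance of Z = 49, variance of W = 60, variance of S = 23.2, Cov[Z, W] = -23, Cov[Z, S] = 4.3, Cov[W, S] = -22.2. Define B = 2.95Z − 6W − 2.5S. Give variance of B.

variance of B = 2816.1975

variance of B = a²·variance of Z + b²·variance of W + c²·variance of S + 2ab·Cov[Z, W] + 2ac·Cov[Z, S] + 2bc·Cov[W, S], with a = 2.95, b = -6, c = -2.5.
= 426.4225 + 2160 + 145 + 814.2 + (-63.425) + (-666)
= 2816.1975.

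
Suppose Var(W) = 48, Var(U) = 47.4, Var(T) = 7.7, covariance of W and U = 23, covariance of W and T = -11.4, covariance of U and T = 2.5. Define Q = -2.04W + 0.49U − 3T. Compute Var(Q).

Var(Q) = 87.56994

Var(Q) = a²·Var(W) + b²·Var(U) + c²·Var(T) + 2ab·covariance of W and U + 2ac·covariance of W and T + 2bc·covariance of U and T, with a = -2.04, b = 0.49, c = -3.
= 199.7568 + 11.38074 + 69.3 + (-45.9816) + (-139.536) + (-7.35)
= 87.56994.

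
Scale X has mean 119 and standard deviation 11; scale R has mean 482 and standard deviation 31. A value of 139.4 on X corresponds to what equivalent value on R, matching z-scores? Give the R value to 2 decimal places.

z = (139.4 − 119)/11 ≈ 1.8545.
R = 482 + z·31 = 482 + (139.4 − 119)·31/11 ≈ 539.49.

R = 539.49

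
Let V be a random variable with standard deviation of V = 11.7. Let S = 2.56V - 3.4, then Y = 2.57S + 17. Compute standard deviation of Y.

standard deviation of S = |2.56|·11.7 = 29.952.
standard deviation of Y = |2.57|·29.952 = 76.97664.

standard deviation of Y = 76.97664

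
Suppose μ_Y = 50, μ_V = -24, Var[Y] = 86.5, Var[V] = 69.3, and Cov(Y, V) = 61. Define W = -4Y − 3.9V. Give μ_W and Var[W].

μ_W = -106.4, Var[W] = 4341.253

μ_W = (-4)·μ_Y + (-3.9)·μ_V = (-4)·50 + (-3.9)·(-24) = -106.4.
Var[W] = a²·Var[Y] + b²·Var[V] + 2ab·Cov(Y, V) with a = -4, b = -3.9.
= (-4)²·86.5 + (-3.9)²·69.3 + 2·(-4)·(-3.9)·61
= 1384 + 1054.053 + 1903.2 = 4341.253.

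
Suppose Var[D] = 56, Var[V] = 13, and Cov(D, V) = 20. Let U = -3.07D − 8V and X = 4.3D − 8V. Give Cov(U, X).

Cov(U, X) = -104.056

By bilinearity, Cov(U, X) = ac·Var[D] + bd·Var[V] + (ad+bc)·Cov(D, V), with a=-3.07, b=-8, c=4.3, d=-8.
ac·Var[D] = (-3.07)·4.3·56 = -739.256
bd·Var[V] = (-8)·(-8)·13 = 832
(ad+bc)·Cov(D, V) = (-9.84)·20 = -196.8
Cov(U, X) = -739.256 + 832 + (-196.8) = -104.056.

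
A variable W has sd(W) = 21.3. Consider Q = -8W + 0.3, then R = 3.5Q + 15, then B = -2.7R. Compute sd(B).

sd(B) = 1610.28

sd(Q) = |-8|·21.3 = 170.4.
sd(R) = |3.5|·170.4 = 596.4.
sd(B) = |-2.7|·596.4 = 1610.28.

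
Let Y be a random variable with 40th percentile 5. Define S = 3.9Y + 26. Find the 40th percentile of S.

40th percentile of S = 45.5

Since a = 3.9 > 0 the transformation is increasing, so the 40th percentile of S = a·(P_{40} of Y) + b = 3.9·5 + 26 = 45.5.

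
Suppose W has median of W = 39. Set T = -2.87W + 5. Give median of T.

A linear map preserves order up to sign, so median of T = a·median of W + b = (-2.87)·39 + 5 = -106.93.

median of T = -106.93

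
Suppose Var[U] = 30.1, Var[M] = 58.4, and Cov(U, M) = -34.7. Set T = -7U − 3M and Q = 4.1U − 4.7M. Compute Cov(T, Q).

Cov(T, Q) = -755.25

By bilinearity, Cov(T, Q) = ac·Var[U] + bd·Var[M] + (ad+bc)·Cov(U, M), with a=-7, b=-3, c=4.1, d=-4.7.
ac·Var[U] = (-7)·4.1·30.1 = -863.87
bd·Var[M] = (-3)·(-4.7)·58.4 = 823.44
(ad+bc)·Cov(U, M) = (20.6)·(-34.7) = -714.82
Cov(T, Q) = -863.87 + 823.44 + (-714.82) = -755.25.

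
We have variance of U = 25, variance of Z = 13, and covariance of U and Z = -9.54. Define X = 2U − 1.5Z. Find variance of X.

variance of X = 186.49

variance of X = a²·variance of U + b²·variance of Z + 2ab·covariance of U and Z with a = 2, b = -1.5.
= 2²·25 + (-1.5)²·13 + 2·2·(-1.5)·(-9.54)
= 100 + 29.25 + 57.24 = 186.49.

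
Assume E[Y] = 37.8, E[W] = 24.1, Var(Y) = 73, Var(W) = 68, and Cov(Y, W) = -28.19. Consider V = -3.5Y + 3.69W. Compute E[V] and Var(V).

E[V] = -43.371, Var(V) = 2548.2925

E[V] = (-3.5)·E[Y] + 3.69·E[W] = (-3.5)·37.8 + 3.69·24.1 = -43.371.
Var(V) = a²·Var(Y) + b²·Var(W) + 2ab·Cov(Y, W) with a = -3.5, b = 3.69.
= (-3.5)²·73 + 3.69²·68 + 2·(-3.5)·3.69·(-28.19)
= 894.25 + 925.8948 + 728.1477 = 2548.2925.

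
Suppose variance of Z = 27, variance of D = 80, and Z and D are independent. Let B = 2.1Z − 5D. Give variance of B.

variance of B = 2119.07

variance of B = a²·variance of Z + b²·variance of D + 2ab·covariance of Z and D with a = 2.1, b = -5.
Independence gives covariance of Z and D = 0.
= 2.1²·27 + (-5)²·80 + 2·2.1·(-5)·0
= 119.07 + 2000 + 0 = 2119.07.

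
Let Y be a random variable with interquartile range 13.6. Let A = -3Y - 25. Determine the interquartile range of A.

IQR(A) = 40.8

Under A = aY + b, IQR(A) = |a|·IQR(Y) = |-3|·13.6 = 40.8 (shifts cancel; spread scales by |a|).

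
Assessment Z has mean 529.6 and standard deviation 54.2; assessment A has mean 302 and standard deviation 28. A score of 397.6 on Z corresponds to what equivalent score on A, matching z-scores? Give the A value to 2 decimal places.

A = 233.81

z = (397.6 − 529.6)/54.2 ≈ -2.4354.
A = 302 + z·28 = 302 + (397.6 − 529.6)·28/54.2 ≈ 233.81.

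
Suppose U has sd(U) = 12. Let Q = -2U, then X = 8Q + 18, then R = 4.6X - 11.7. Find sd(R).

sd(R) = 883.2

sd(Q) = |-2|·12 = 24.
sd(X) = |8|·24 = 192.
sd(R) = |4.6|·192 = 883.2.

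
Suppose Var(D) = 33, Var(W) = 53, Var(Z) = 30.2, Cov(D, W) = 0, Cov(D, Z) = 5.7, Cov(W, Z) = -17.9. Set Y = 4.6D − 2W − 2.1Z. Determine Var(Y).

Var(Y) = 782.978

Var(Y) = a²·Var(D) + b²·Var(W) + c²·Var(Z) + 2ab·Cov(D, W) + 2ac·Cov(D, Z) + 2bc·Cov(W, Z), with a = 4.6, b = -2, c = -2.1.
= 698.28 + 212 + 133.182 + 0 + (-110.124) + (-150.36)
= 782.978.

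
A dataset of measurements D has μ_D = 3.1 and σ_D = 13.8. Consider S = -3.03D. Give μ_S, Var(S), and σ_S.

S = -3.03D is linear with a = -3.03, b = 0.
μ_S = a·μ_D + b = (-3.03)·3.1 = -9.393.
Var(D) = 13.8² = 190.44.
Var(S) = a²·Var(D) = (-3.03)²·190.44 = 1748.410596.
σ_S = |a|·σ_D = |-3.03|·13.8 = 41.814.

μ_S = -9.393, Var(S) = 1748.410596, σ_S = 41.814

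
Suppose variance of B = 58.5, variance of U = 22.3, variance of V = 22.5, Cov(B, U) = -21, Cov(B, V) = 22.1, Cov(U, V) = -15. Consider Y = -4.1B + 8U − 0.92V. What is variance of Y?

variance of Y = 4194.7514

variance of Y = a²·variance of B + b²·variance of U + c²·variance of V + 2ab·Cov(B, U) + 2ac·Cov(B, V) + 2bc·Cov(U, V), with a = -4.1, b = 8, c = -0.92.
= 983.385 + 1427.2 + 19.044 + 1377.6 + 166.7224 + 220.8
= 4194.7514.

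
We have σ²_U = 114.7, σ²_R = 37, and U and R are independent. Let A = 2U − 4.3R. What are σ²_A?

σ²_A = a²·σ²_U + b²·σ²_R + 2ab·Cov[U, R] with a = 2, b = -4.3.
Independence gives Cov[U, R] = 0.
= 2²·114.7 + (-4.3)²·37 + 2·2·(-4.3)·0
= 458.8 + 684.13 + 0 = 1142.93.

σ²_A = 1142.93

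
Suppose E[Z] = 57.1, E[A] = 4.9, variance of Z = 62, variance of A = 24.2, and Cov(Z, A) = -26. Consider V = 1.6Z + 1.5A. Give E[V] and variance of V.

E[V] = 1.6·E[Z] + 1.5·E[A] = 1.6·57.1 + 1.5·4.9 = 98.71.
variance of V = a²·variance of Z + b²·variance of A + 2ab·Cov(Z, A) with a = 1.6, b = 1.5.
= 1.6²·62 + 1.5²·24.2 + 2·1.6·1.5·(-26)
= 158.72 + 54.45 + (-124.8) = 88.37.

E[V] = 98.71, variance of V = 88.37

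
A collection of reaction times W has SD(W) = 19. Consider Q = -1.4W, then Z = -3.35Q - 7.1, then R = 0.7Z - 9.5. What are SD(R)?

SD(R) = 62.377

SD(Q) = |-1.4|·19 = 26.6.
SD(Z) = |-3.35|·26.6 = 89.11.
SD(R) = |0.7|·89.11 = 62.377.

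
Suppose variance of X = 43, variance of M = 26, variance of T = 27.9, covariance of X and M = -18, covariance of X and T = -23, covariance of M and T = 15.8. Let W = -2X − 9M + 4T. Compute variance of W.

variance of W = a²·variance of X + b²·variance of M + c²·variance of T + 2ab·covariance of X and M + 2ac·covariance of X and T + 2bc·covariance of M and T, with a = -2, b = -9, c = 4.
= 172 + 2106 + 446.4 + (-648) + 368 + (-1137.6)
= 1306.8.

variance of W = 1306.8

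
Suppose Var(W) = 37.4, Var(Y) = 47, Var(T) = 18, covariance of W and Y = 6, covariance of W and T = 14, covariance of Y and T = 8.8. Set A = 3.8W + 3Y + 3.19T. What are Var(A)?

Var(A) = a²·Var(W) + b²·Var(Y) + c²·Var(T) + 2ab·covariance of W and Y + 2ac·covariance of W and T + 2bc·covariance of Y and T, with a = 3.8, b = 3, c = 3.19.
= 540.056 + 423 + 183.1698 + 136.8 + 339.416 + 168.432
= 1790.8738.

Var(A) = 1790.8738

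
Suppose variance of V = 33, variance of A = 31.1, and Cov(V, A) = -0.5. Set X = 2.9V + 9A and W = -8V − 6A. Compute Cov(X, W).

Cov(X, W) = -2400.3

By bilinearity, Cov(X, W) = ac·variance of V + bd·variance of A + (ad+bc)·Cov(V, A), with a=2.9, b=9, c=-8, d=-6.
ac·variance of V = 2.9·(-8)·33 = -765.6
bd·variance of A = 9·(-6)·31.1 = -1679.4
(ad+bc)·Cov(V, A) = (-89.4)·(-0.5) = 44.7
Cov(X, W) = -765.6 + (-1679.4) + 44.7 = -2400.3.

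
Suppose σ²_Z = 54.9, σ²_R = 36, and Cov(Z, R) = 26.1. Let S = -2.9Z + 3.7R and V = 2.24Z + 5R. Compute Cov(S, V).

By bilinearity, Cov(S, V) = ac·σ²_Z + bd·σ²_R + (ad+bc)·Cov(Z, R), with a=-2.9, b=3.7, c=2.24, d=5.
ac·σ²_Z = (-2.9)·2.24·54.9 = -356.6304
bd·σ²_R = 3.7·5·36 = 666
(ad+bc)·Cov(Z, R) = (-6.212)·26.1 = -162.1332
Cov(S, V) = -356.6304 + 666 + (-162.1332) = 147.2364.

Cov(S, V) = 147.2364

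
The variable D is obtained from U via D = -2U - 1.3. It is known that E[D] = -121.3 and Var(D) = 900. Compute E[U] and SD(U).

E[U] = 60, SD(U) = 15

From D = -2U - 1.3: E[D] = a·E[U] + b, so E[U] = (E[D] − b)/a = (-121.3 − (-1.3))/(-2) = 60.
SD(D) = √900 = 30.
SD(D) = |a|·SD(U), so SD(U) = 30/|-2| = 15.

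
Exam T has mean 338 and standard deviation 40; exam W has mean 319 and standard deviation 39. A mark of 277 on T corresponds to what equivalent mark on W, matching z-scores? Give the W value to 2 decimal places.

z = (277 − 338)/40 = -1.525.
W = 319 + z·39 = 319 + (277 − 338)·39/40 ≈ 259.53.

W = 259.53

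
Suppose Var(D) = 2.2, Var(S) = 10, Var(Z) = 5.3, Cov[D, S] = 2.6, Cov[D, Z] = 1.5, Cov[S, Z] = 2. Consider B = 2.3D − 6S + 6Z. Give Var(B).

Var(B) = 388.078

Var(B) = a²·Var(D) + b²·Var(S) + c²·Var(Z) + 2ab·Cov[D, S] + 2ac·Cov[D, Z] + 2bc·Cov[S, Z], with a = 2.3, b = -6, c = 6.
= 11.638 + 360 + 190.8 + (-71.76) + 41.4 + (-144)
= 388.078.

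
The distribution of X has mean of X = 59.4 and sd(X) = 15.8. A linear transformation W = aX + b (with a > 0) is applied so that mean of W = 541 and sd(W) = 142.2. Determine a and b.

sd(W) = a·sd(X) (a > 0), so a = 142.2/15.8 = 9.
mean of W = a·mean of X + b, so b = 541 − 9·59.4 = 6.4.

a = 9, b = 6.4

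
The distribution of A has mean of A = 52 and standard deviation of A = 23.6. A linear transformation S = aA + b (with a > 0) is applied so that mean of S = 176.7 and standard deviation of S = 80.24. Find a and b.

a = 3.4, b = -0.1

standard deviation of S = a·standard deviation of A (a > 0), so a = 80.24/23.6 = 3.4.
mean of S = a·mean of A + b, so b = 176.7 − 3.4·52 = -0.1.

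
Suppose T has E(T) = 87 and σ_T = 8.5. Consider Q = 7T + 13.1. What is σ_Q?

σ_Q = 59.5

Q = 7T + 13.1 is linear with a = 7, b = 13.1.
σ_Q = |a|·σ_T = |7|·8.5 = 59.5.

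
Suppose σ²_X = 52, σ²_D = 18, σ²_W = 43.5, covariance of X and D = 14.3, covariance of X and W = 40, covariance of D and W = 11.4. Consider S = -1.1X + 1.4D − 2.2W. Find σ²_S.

σ²_S = a²·σ²_X + b²·σ²_D + c²·σ²_W + 2ab·covariance of X and D + 2ac·covariance of X and W + 2bc·covariance of D and W, with a = -1.1, b = 1.4, c = -2.2.
= 62.92 + 35.28 + 210.54 + (-44.044) + 193.6 + (-70.224)
= 388.072.

σ²_S = 388.072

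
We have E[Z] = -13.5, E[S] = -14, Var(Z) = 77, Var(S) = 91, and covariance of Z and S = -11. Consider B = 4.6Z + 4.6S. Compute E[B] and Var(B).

E[B] = -126.5, Var(B) = 3089.36

E[B] = 4.6·E[Z] + 4.6·E[S] = 4.6·(-13.5) + 4.6·(-14) = -126.5.
Var(B) = a²·Var(Z) + b²·Var(S) + 2ab·covariance of Z and S with a = 4.6, b = 4.6.
= 4.6²·77 + 4.6²·91 + 2·4.6·4.6·(-11)
= 1629.32 + 1925.56 + (-465.52) = 3089.36.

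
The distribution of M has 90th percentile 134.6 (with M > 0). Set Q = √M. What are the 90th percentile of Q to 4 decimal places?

√M is increasing, so P_{90}(Q) = g(P_{90}(M)) ≈ 11.6017.

90th percentile of Q = 11.6017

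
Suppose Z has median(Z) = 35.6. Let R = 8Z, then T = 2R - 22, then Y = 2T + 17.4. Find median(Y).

median(R) = 8·35.6 = 284.8.
median(T) = 2·284.8 + (-22) = 547.6.
median(Y) = 2·547.6 + 17.4 = 1112.6.

median(Y) = 1112.6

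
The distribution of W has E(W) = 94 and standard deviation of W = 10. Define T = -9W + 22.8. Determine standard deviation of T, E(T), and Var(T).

standard deviation of T = 90, E(T) = -823.2, Var(T) = 8100

T = -9W + 22.8 is linear with a = -9, b = 22.8.
standard deviation of T = |a|·standard deviation of W = |-9|·10 = 90.
E(T) = a·E(W) + b = (-9)·94 + 22.8 = -823.2.
Var(W) = 10² = 100.
Var(T) = a²·Var(W) = (-9)²·100 = 8100 (the additive constant 22.8 does not affect variance).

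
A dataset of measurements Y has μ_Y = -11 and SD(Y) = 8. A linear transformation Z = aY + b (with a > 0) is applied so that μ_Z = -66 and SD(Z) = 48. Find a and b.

a = 6, b = 0

SD(Z) = a·SD(Y) (a > 0), so a = 48/8 = 6.
μ_Z = a·μ_Y + b, so b = -66 − 6·(-11) = 0.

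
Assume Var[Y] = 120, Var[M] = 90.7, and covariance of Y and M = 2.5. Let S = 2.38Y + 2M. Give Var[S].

Var[S] = a²·Var[Y] + b²·Var[M] + 2ab·covariance of Y and M with a = 2.38, b = 2.
= 2.38²·120 + 2²·90.7 + 2·2.38·2·2.5
= 679.728 + 362.8 + 23.8 = 1066.328.

Var[S] = 1066.328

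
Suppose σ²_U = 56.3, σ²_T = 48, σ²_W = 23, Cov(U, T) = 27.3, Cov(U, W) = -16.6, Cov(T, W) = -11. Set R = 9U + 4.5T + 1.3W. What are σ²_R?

σ²_R = a²·σ²_U + b²·σ²_T + c²·σ²_W + 2ab·Cov(U, T) + 2ac·Cov(U, W) + 2bc·Cov(T, W), with a = 9, b = 4.5, c = 1.3.
= 4560.3 + 972 + 38.87 + 2211.3 + (-388.44) + (-128.7)
= 7265.33.

σ²_R = 7265.33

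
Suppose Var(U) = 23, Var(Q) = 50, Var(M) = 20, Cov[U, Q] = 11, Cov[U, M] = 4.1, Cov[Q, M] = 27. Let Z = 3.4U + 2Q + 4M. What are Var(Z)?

Var(Z) = a²·Var(U) + b²·Var(Q) + c²·Var(M) + 2ab·Cov[U, Q] + 2ac·Cov[U, M] + 2bc·Cov[Q, M], with a = 3.4, b = 2, c = 4.
= 265.88 + 200 + 320 + 149.6 + 111.52 + 432
= 1479.

Var(Z) = 1479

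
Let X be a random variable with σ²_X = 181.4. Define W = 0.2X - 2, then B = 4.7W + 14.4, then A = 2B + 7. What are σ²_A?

σ²_A = 641.14016

σ²_W = 0.2²·181.4 = 7.256.
σ²_B = 4.7²·7.256 = 160.28504.
σ²_A = 2²·160.28504 = 641.14016.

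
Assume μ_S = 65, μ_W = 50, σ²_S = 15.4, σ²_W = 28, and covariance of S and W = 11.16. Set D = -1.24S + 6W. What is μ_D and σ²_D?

μ_D = 219.4, σ²_D = 865.61824

μ_D = (-1.24)·μ_S + 6·μ_W = (-1.24)·65 + 6·50 = 219.4.
σ²_D = a²·σ²_S + b²·σ²_W + 2ab·covariance of S and W with a = -1.24, b = 6.
= (-1.24)²·15.4 + 6²·28 + 2·(-1.24)·6·11.16
= 23.67904 + 1008 + (-166.0608) = 865.61824.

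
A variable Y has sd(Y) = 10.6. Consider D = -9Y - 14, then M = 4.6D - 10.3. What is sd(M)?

sd(D) = |-9|·10.6 = 95.4.
sd(M) = |4.6|·95.4 = 438.84.

sd(M) = 438.84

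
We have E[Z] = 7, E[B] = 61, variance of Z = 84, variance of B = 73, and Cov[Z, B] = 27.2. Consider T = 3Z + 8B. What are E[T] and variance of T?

E[T] = 3·E[Z] + 8·E[B] = 3·7 + 8·61 = 509.
variance of T = a²·variance of Z + b²·variance of B + 2ab·Cov[Z, B] with a = 3, b = 8.
= 3²·84 + 8²·73 + 2·3·8·27.2
= 756 + 4672 + 1305.6 = 6733.6.

E[T] = 509, variance of T = 6733.6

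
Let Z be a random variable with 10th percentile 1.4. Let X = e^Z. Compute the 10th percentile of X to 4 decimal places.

e^Z is increasing, so P_{10}(X) = g(P_{10}(Z)) ≈ 4.0552.

10th percentile of X = 4.0552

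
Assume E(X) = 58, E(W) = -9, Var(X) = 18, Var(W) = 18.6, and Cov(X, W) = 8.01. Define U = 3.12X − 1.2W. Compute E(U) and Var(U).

E(U) = 191.76, Var(U) = 142.02432

E(U) = 3.12·E(X) + (-1.2)·E(W) = 3.12·58 + (-1.2)·(-9) = 191.76.
Var(U) = a²·Var(X) + b²·Var(W) + 2ab·Cov(X, W) with a = 3.12, b = -1.2.
= 3.12²·18 + (-1.2)²·18.6 + 2·3.12·(-1.2)·8.01
= 175.2192 + 26.784 + (-59.97888) = 142.02432.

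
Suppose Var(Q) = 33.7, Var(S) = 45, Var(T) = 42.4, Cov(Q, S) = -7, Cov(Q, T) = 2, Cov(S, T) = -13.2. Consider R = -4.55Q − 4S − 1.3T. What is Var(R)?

Var(R) = a²·Var(Q) + b²·Var(S) + c²·Var(T) + 2ab·Cov(Q, S) + 2ac·Cov(Q, T) + 2bc·Cov(S, T), with a = -4.55, b = -4, c = -1.3.
= 697.67425 + 720 + 71.656 + (-254.8) + 23.66 + (-137.28)
= 1120.91025.

Var(R) = 1120.91025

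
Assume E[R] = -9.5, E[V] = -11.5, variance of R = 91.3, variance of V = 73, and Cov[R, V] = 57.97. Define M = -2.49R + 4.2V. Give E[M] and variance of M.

E[M] = (-2.49)·E[R] + 4.2·E[V] = (-2.49)·(-9.5) + 4.2·(-11.5) = -24.645.
variance of M = a²·variance of R + b²·variance of V + 2ab·Cov[R, V] with a = -2.49, b = 4.2.
= (-2.49)²·91.3 + 4.2²·73 + 2·(-2.49)·4.2·57.97
= 566.06913 + 1287.72 + (-1212.50052) = 641.28861.

E[M] = -24.645, variance of M = 641.28861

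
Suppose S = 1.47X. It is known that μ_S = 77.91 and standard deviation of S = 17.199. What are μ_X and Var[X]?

μ_X = 53, Var[X] = 136.89

From S = 1.47X: μ_S = a·μ_X + b, so μ_X = (μ_S − b)/a = (77.91 − 0)/1.47 = 53.
Var[S] = 17.199² = 295.805601.
Var[S] = a²·Var[X], so Var[X] = 295.805601/1.47² = 136.89.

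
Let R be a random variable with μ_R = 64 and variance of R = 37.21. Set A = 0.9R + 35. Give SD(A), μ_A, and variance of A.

A = 0.9R + 35 is linear with a = 0.9, b = 35.
SD(R) = √37.21 = 6.1.
SD(A) = |a|·SD(R) = |0.9|·6.1 = 5.49.
μ_A = a·μ_R + b = 0.9·64 + 35 = 92.6.
variance of A = a²·variance of R = 0.9²·37.21 = 30.1401 (the additive constant 35 does not affect variance).

SD(A) = 5.49, μ_A = 92.6, variance of A = 30.1401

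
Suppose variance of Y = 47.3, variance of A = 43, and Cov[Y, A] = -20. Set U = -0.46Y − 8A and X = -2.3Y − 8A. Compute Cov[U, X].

Cov[U, X] = 2360.4434

By bilinearity, Cov[U, X] = ac·variance of Y + bd·variance of A + (ad+bc)·Cov[Y, A], with a=-0.46, b=-8, c=-2.3, d=-8.
ac·variance of Y = (-0.46)·(-2.3)·47.3 = 50.0434
bd·variance of A = (-8)·(-8)·43 = 2752
(ad+bc)·Cov[Y, A] = (22.08)·(-20) = -441.6
Cov[U, X] = 50.0434 + 2752 + (-441.6) = 2360.4434.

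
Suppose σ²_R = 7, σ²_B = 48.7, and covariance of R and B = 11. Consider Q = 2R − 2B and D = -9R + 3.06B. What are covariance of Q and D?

covariance of Q and D = -158.724

By bilinearity, covariance of Q and D = ac·σ²_R + bd·σ²_B + (ad+bc)·covariance of R and B, with a=2, b=-2, c=-9, d=3.06.
ac·σ²_R = 2·(-9)·7 = -126
bd·σ²_B = (-2)·3.06·48.7 = -298.044
(ad+bc)·covariance of R and B = (24.12)·11 = 265.32
covariance of Q and D = -126 + (-298.044) + 265.32 = -158.724.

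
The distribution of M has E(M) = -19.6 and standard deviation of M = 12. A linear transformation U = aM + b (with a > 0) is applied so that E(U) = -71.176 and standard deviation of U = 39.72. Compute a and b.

a = 3.31, b = -6.3

standard deviation of U = a·standard deviation of M (a > 0), so a = 39.72/12 = 3.31.
E(U) = a·E(M) + b, so b = -71.176 − 3.31·(-19.6) = -6.3.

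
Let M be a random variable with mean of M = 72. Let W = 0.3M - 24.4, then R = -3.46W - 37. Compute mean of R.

mean of W = 0.3·72 + (-24.4) = -2.8.
mean of R = (-3.46)·(-2.8) + (-37) = -27.312.

mean of R = -27.312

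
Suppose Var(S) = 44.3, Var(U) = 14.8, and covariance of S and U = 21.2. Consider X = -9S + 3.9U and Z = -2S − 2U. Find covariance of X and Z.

By bilinearity, covariance of X and Z = ac·Var(S) + bd·Var(U) + (ad+bc)·covariance of S and U, with a=-9, b=3.9, c=-2, d=-2.
ac·Var(S) = (-9)·(-2)·44.3 = 797.4
bd·Var(U) = 3.9·(-2)·14.8 = -115.44
(ad+bc)·covariance of S and U = (10.2)·21.2 = 216.24
covariance of X and Z = 797.4 + (-115.44) + 216.24 = 898.2.

covariance of X and Z = 898.2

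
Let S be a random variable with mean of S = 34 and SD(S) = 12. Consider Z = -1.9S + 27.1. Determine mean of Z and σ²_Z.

Z = -1.9S + 27.1 is linear with a = -1.9, b = 27.1.
mean of Z = a·mean of S + b = (-1.9)·34 + 27.1 = -37.5.
σ²_S = 12² = 144.
σ²_Z = a²·σ²_S = (-1.9)²·144 = 519.84 (the additive constant 27.1 does not affect variance).

mean of Z = -37.5, σ²_Z = 519.84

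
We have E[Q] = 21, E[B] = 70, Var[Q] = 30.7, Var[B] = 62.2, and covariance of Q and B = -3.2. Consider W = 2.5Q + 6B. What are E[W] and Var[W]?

E[W] = 472.5, Var[W] = 2335.075

E[W] = 2.5·E[Q] + 6·E[B] = 2.5·21 + 6·70 = 472.5.
Var[W] = a²·Var[Q] + b²·Var[B] + 2ab·covariance of Q and B with a = 2.5, b = 6.
= 2.5²·30.7 + 6²·62.2 + 2·2.5·6·(-3.2)
= 191.875 + 2239.2 + (-96) = 2335.075.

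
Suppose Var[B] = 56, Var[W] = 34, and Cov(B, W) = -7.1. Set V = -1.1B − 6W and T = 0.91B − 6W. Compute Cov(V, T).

Cov(V, T) = 1159.85

By bilinearity, Cov(V, T) = ac·Var[B] + bd·Var[W] + (ad+bc)·Cov(B, W), with a=-1.1, b=-6, c=0.91, d=-6.
ac·Var[B] = (-1.1)·0.91·56 = -56.056
bd·Var[W] = (-6)·(-6)·34 = 1224
(ad+bc)·Cov(B, W) = (1.14)·(-7.1) = -8.094
Cov(V, T) = -56.056 + 1224 + (-8.094) = 1159.85.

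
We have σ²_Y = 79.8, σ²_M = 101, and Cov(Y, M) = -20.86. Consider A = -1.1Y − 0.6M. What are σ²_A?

σ²_A = 105.3828

σ²_A = a²·σ²_Y + b²·σ²_M + 2ab·Cov(Y, M) with a = -1.1, b = -0.6.
= (-1.1)²·79.8 + (-0.6)²·101 + 2·(-1.1)·(-0.6)·(-20.86)
= 96.558 + 36.36 + (-27.5352) = 105.3828.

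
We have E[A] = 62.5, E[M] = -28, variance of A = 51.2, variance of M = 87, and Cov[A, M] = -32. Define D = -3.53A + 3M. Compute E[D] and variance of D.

E[D] = -304.625, variance of D = 2098.75808

E[D] = (-3.53)·E[A] + 3·E[M] = (-3.53)·62.5 + 3·(-28) = -304.625.
variance of D = a²·variance of A + b²·variance of M + 2ab·Cov[A, M] with a = -3.53, b = 3.
= (-3.53)²·51.2 + 3²·87 + 2·(-3.53)·3·(-32)
= 637.99808 + 783 + 677.76 = 2098.75808.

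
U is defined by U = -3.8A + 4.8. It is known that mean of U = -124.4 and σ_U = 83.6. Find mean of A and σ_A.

mean of A = 34, σ_A = 22

From U = -3.8A + 4.8: mean of U = a·mean of A + b, so mean of A = (mean of U − b)/a = (-124.4 − 4.8)/(-3.8) = 34.
σ_U = |a|·σ_A, so σ_A = 83.6/|-3.8| = 22.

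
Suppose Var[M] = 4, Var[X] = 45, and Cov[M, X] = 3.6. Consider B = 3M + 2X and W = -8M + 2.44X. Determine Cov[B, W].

Cov[B, W] = 92.352

By bilinearity, Cov[B, W] = ac·Var[M] + bd·Var[X] + (ad+bc)·Cov[M, X], with a=3, b=2, c=-8, d=2.44.
ac·Var[M] = 3·(-8)·4 = -96
bd·Var[X] = 2·2.44·45 = 219.6
(ad+bc)·Cov[M, X] = (-8.68)·3.6 = -31.248
Cov[B, W] = -96 + 219.6 + (-31.248) = 92.352.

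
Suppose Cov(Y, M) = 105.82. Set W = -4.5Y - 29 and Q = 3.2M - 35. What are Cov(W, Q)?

Cov(W, Q) = -1523.808

Cov(W, Q) = a·c·Cov(Y, M) = (-4.5)·3.2·105.82 = -1523.808. Additive constants drop out.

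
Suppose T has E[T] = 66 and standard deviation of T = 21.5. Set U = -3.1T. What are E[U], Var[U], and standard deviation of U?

E[U] = -204.6, Var[U] = 4442.2225, standard deviation of U = 66.65

U = -3.1T is linear with a = -3.1, b = 0.
E[U] = a·E[T] + b = (-3.1)·66 = -204.6.
Var[T] = 21.5² = 462.25.
Var[U] = a²·Var[T] = (-3.1)²·462.25 = 4442.2225.
standard deviation of U = |a|·standard deviation of T = |-3.1|·21.5 = 66.65.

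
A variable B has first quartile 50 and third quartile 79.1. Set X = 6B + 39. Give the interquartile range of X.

IQR(X) = 174.6

IQR of B = Q3 − Q1 = 79.1 − 50 = 29.1.
Under X = aB + b, IQR(X) = |a|·IQR(B) = |6|·29.1 = 174.6 (shifts cancel; spread scales by |a|).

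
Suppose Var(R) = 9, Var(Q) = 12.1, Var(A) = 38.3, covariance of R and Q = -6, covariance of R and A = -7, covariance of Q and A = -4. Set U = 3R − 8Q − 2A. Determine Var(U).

Var(U) = a²·Var(R) + b²·Var(Q) + c²·Var(A) + 2ab·covariance of R and Q + 2ac·covariance of R and A + 2bc·covariance of Q and A, with a = 3, b = -8, c = -2.
= 81 + 774.4 + 153.2 + 288 + 84 + (-128)
= 1252.6.

Var(U) = 1252.6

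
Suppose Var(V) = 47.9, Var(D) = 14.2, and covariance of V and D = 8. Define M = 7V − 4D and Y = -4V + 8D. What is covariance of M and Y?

By bilinearity, covariance of M and Y = ac·Var(V) + bd·Var(D) + (ad+bc)·covariance of V and D, with a=7, b=-4, c=-4, d=8.
ac·Var(V) = 7·(-4)·47.9 = -1341.2
bd·Var(D) = (-4)·8·14.2 = -454.4
(ad+bc)·covariance of V and D = (72)·8 = 576
covariance of M and Y = -1341.2 + (-454.4) + 576 = -1219.6.

covariance of M and Y = -1219.6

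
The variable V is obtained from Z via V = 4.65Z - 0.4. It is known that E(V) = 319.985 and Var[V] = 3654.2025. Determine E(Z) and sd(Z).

From V = 4.65Z - 0.4: E(V) = a·E(Z) + b, so E(Z) = (E(V) − b)/a = (319.985 − (-0.4))/4.65 = 68.9.
sd(V) = √3654.2025 = 60.45.
sd(V) = |a|·sd(Z), so sd(Z) = 60.45/|4.65| = 13.

E(Z) = 68.9, sd(Z) = 13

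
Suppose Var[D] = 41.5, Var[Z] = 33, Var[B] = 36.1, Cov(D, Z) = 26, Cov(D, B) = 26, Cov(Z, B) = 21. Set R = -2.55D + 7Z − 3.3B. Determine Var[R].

Var[R] = 819.16275

Var[R] = a²·Var[D] + b²·Var[Z] + c²·Var[B] + 2ab·Cov(D, Z) + 2ac·Cov(D, B) + 2bc·Cov(Z, B), with a = -2.55, b = 7, c = -3.3.
= 269.85375 + 1617 + 393.129 + (-928.2) + 437.58 + (-970.2)
= 819.16275.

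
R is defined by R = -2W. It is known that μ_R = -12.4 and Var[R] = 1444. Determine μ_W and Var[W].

From R = -2W: μ_R = a·μ_W + b, so μ_W = (μ_R − b)/a = (-12.4 − 0)/(-2) = 6.2.
Var[R] = a²·Var[W], so Var[W] = 1444/(-2)² = 361.

μ_W = 6.2, Var[W] = 361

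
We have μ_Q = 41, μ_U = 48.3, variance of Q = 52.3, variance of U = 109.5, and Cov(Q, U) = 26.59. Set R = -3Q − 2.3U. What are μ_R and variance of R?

μ_R = -234.09, variance of R = 1416.897

μ_R = (-3)·μ_Q + (-2.3)·μ_U = (-3)·41 + (-2.3)·48.3 = -234.09.
variance of R = a²·variance of Q + b²·variance of U + 2ab·Cov(Q, U) with a = -3, b = -2.3.
= (-3)²·52.3 + (-2.3)²·109.5 + 2·(-3)·(-2.3)·26.59
= 470.7 + 579.255 + 366.942 = 1416.897.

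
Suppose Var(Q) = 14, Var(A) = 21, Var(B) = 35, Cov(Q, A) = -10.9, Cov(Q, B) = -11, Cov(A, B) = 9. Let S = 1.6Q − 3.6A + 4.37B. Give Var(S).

Var(S) = 664.9595

Var(S) = a²·Var(Q) + b²·Var(A) + c²·Var(B) + 2ab·Cov(Q, A) + 2ac·Cov(Q, B) + 2bc·Cov(A, B), with a = 1.6, b = -3.6, c = 4.37.
= 35.84 + 272.16 + 668.3915 + 125.568 + (-153.824) + (-283.176)
= 664.9595.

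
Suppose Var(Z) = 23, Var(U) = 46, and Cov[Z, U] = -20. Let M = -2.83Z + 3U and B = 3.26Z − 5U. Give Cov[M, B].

Cov[M, B] = -1380.7934

By bilinearity, Cov[M, B] = ac·Var(Z) + bd·Var(U) + (ad+bc)·Cov[Z, U], with a=-2.83, b=3, c=3.26, d=-5.
ac·Var(Z) = (-2.83)·3.26·23 = -212.1934
bd·Var(U) = 3·(-5)·46 = -690
(ad+bc)·Cov[Z, U] = (23.93)·(-20) = -478.6
Cov[M, B] = -212.1934 + (-690) + (-478.6) = -1380.7934.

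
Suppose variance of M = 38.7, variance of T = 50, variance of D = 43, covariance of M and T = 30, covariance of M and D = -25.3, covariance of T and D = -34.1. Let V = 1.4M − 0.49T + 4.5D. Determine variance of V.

variance of V = 749.048

variance of V = a²·variance of M + b²·variance of T + c²·variance of D + 2ab·covariance of M and T + 2ac·covariance of M and D + 2bc·covariance of T and D, with a = 1.4, b = -0.49, c = 4.5.
= 75.852 + 12.005 + 870.75 + (-41.16) + (-318.78) + 150.381
= 749.048.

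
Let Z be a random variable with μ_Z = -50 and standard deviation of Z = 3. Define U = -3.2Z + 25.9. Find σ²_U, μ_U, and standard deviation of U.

σ²_U = 92.16, μ_U = 185.9, standard deviation of U = 9.6

U = -3.2Z + 25.9 is linear with a = -3.2, b = 25.9.
σ²_Z = 3² = 9.
σ²_U = a²·σ²_Z = (-3.2)²·9 = 92.16 (the additive constant 25.9 does not affect variance).
μ_U = a·μ_Z + b = (-3.2)·(-50) + 25.9 = 185.9.
standard deviation of U = |a|·standard deviation of Z = |-3.2|·3 = 9.6.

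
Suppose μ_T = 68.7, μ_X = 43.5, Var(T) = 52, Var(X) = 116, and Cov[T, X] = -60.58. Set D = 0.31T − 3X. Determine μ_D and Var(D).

μ_D = -109.203, Var(D) = 1161.676

μ_D = 0.31·μ_T + (-3)·μ_X = 0.31·68.7 + (-3)·43.5 = -109.203.
Var(D) = a²·Var(T) + b²·Var(X) + 2ab·Cov[T, X] with a = 0.31, b = -3.
= 0.31²·52 + (-3)²·116 + 2·0.31·(-3)·(-60.58)
= 4.9972 + 1044 + 112.6788 = 1161.676.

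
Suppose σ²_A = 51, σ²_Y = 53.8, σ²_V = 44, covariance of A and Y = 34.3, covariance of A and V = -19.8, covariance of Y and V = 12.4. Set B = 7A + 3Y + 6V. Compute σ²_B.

σ²_B = 4791

σ²_B = a²·σ²_A + b²·σ²_Y + c²·σ²_V + 2ab·covariance of A and Y + 2ac·covariance of A and V + 2bc·covariance of Y and V, with a = 7, b = 3, c = 6.
= 2499 + 484.2 + 1584 + 1440.6 + (-1663.2) + 446.4
= 4791.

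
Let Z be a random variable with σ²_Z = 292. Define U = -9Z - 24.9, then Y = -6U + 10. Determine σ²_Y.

σ²_U = (-9)²·292 = 23652.
σ²_Y = (-6)²·23652 = 851472.

σ²_Y = 851472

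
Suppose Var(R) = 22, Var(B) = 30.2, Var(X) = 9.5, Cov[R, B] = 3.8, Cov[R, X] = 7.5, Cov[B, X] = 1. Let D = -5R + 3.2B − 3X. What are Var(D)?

Var(D) = 1028.948

Var(D) = a²·Var(R) + b²·Var(B) + c²·Var(X) + 2ab·Cov[R, B] + 2ac·Cov[R, X] + 2bc·Cov[B, X], with a = -5, b = 3.2, c = -3.
= 550 + 309.248 + 85.5 + (-121.6) + 225 + (-19.2)
= 1028.948.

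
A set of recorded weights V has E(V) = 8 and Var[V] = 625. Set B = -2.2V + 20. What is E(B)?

E(B) = 2.4

B = -2.2V + 20 is linear with a = -2.2, b = 20.
E(B) = a·E(V) + b = (-2.2)·8 + 20 = 2.4.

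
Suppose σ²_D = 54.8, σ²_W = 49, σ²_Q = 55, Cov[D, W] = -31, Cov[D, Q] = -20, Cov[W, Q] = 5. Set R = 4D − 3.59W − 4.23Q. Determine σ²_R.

σ²_R = 4211.4034

σ²_R = a²·σ²_D + b²·σ²_W + c²·σ²_Q + 2ab·Cov[D, W] + 2ac·Cov[D, Q] + 2bc·Cov[W, Q], with a = 4, b = -3.59, c = -4.23.
= 876.8 + 631.5169 + 984.1095 + 890.32 + 676.8 + 151.857
= 4211.4034.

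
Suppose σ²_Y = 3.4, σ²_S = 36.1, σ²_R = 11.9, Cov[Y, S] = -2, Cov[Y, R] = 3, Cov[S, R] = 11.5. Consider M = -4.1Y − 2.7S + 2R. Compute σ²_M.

σ²_M = a²·σ²_Y + b²·σ²_S + c²·σ²_R + 2ab·Cov[Y, S] + 2ac·Cov[Y, R] + 2bc·Cov[S, R], with a = -4.1, b = -2.7, c = 2.
= 57.154 + 263.169 + 47.6 + (-44.28) + (-49.2) + (-124.2)
= 150.243.

σ²_M = 150.243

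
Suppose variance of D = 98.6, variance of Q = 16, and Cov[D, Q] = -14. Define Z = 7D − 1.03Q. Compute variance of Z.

variance of Z = a²·variance of D + b²·variance of Q + 2ab·Cov[D, Q] with a = 7, b = -1.03.
= 7²·98.6 + (-1.03)²·16 + 2·7·(-1.03)·(-14)
= 4831.4 + 16.9744 + 201.88 = 5050.2544.

variance of Z = 5050.2544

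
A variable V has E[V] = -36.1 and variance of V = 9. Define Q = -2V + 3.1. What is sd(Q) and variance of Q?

sd(Q) = 6, variance of Q = 36

Q = -2V + 3.1 is linear with a = -2, b = 3.1.
sd(V) = √9 = 3.
sd(Q) = |a|·sd(V) = |-2|·3 = 6.
variance of Q = a²·variance of V = (-2)²·9 = 36 (the additive constant 3.1 does not affect variance).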